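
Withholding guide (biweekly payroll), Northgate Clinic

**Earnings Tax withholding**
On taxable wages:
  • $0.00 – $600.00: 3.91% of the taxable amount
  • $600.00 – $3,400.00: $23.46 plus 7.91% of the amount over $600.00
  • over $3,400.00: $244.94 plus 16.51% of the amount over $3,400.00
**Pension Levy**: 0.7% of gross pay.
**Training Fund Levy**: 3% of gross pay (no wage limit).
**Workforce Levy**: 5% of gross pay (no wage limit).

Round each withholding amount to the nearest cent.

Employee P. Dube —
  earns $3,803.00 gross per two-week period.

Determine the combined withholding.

$642.34

Earnings Tax: taxable = $3,803.00
  $244.94 + 16.51% × ($3,803.00 − $3,400.00) = $244.94 + 16.51% × $403.00 = $311.48
Pension Levy: 0.7% × $3,803.00 = $26.62
Training Fund Levy: 3% × $3,803.00 = $114.09
Workforce Levy: 5% × $3,803.00 = $190.15
Total: $311.48 + $26.62 + $114.09 + $190.15 = $642.34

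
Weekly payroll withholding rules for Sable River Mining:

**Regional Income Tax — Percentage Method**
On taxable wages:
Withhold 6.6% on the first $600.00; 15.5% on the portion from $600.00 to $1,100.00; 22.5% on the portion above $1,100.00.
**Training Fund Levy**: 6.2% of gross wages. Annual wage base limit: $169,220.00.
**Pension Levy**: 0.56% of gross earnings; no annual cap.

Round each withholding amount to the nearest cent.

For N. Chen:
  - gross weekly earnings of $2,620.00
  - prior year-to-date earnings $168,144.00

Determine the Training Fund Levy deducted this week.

Training Fund Levy: cap $169,220.00 − YTD $168,144.00 = $1,076.00 subject; 6.2% × $1,076.00 = $66.71

$66.71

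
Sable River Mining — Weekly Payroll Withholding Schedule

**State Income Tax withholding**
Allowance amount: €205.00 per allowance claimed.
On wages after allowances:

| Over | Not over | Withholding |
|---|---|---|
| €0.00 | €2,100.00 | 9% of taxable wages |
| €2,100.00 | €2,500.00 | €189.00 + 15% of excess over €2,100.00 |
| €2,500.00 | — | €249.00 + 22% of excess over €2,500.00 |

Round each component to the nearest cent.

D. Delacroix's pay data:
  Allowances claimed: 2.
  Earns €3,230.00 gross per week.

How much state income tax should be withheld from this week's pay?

€319.40

State Income Tax: taxable = €3,230.00 − 2×€205.00 = €2,820.00
  €249.00 + 22% × (€2,820.00 − €2,500.00) = €249.00 + 22% × €320.00 = €319.40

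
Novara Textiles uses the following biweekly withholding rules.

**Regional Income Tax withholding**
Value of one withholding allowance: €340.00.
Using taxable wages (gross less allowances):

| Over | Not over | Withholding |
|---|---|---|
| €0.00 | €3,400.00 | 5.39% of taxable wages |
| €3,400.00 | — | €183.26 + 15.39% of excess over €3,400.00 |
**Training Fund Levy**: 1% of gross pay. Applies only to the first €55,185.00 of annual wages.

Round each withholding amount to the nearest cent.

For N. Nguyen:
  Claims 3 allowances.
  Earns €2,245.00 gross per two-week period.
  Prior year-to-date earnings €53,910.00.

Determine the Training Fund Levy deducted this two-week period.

€12.75

Training Fund Levy: cap €55,185.00 − YTD €53,910.00 = €1,275.00 subject; 1% × €1,275.00 = €12.75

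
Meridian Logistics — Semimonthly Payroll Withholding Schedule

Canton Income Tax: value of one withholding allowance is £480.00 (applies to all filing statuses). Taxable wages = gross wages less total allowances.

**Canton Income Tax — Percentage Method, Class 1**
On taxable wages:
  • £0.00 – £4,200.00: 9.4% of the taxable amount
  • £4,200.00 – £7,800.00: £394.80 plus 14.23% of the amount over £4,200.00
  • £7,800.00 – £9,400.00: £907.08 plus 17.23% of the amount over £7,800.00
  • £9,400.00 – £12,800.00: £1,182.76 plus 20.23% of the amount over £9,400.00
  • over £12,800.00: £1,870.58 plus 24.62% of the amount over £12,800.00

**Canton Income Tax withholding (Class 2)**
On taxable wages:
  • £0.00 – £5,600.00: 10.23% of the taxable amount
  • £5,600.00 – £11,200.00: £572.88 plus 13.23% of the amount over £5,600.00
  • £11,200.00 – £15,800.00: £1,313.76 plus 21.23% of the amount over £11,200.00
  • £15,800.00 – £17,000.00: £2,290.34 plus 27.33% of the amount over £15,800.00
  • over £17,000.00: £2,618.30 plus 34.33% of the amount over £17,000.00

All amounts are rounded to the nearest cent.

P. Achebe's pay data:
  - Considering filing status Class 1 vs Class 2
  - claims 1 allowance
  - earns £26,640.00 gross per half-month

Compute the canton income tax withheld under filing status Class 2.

Canton Income Tax (Class 2): taxable = £26,640.00 − 1×£480.00 = £26,160.00
  £2,618.30 + 34.33% × (£26,160.00 − £17,000.00) = £2,618.30 + 34.33% × £9,160.00 = £5,762.93

£5,762.93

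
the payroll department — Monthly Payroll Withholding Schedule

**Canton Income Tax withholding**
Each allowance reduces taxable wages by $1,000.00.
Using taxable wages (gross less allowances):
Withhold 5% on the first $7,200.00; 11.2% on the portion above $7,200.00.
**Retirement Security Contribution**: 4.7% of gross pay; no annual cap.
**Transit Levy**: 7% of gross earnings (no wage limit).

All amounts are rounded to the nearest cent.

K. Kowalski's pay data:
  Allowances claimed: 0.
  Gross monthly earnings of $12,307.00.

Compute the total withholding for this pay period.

Canton Income Tax: taxable = $12,307.00
  $360.00 + 11.2% × ($12,307.00 − $7,200.00) = $360.00 + 11.2% × $5,107.00 = $931.98
Retirement Security Contribution: 4.7% × $12,307.00 = $578.43
Transit Levy: 7% × $12,307.00 = $861.49
Total: $931.98 + $578.43 + $861.49 = $2,371.90

$2,371.90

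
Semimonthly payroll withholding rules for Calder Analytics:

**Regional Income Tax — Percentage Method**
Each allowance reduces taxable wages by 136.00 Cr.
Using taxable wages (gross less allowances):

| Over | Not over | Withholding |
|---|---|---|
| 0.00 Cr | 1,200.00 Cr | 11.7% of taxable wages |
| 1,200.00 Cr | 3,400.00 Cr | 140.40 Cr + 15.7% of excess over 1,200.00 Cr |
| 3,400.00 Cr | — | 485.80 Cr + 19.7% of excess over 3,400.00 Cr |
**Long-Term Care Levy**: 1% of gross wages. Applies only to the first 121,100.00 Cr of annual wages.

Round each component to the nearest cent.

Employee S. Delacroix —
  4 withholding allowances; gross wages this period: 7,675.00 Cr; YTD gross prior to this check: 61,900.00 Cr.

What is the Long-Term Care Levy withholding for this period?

76.75 Cr

Long-Term Care Levy: 1% × 7,675.00 Cr = 76.75 Cr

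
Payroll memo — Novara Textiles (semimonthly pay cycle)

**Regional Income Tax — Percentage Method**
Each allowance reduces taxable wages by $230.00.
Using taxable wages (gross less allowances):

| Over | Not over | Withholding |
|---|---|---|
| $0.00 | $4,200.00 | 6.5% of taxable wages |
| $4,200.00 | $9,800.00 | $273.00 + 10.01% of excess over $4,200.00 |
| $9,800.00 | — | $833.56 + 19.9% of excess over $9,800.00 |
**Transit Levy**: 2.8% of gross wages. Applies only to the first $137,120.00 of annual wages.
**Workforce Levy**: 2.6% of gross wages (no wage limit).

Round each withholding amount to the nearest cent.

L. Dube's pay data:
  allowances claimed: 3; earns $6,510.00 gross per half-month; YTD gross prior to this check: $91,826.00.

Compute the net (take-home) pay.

$5,723.30

Regional Income Tax: taxable = $6,510.00 − 3×$230.00 = $5,820.00
  $273.00 + 10.01% × ($5,820.00 − $4,200.00) = $273.00 + 10.01% × $1,620.00 = $435.16
Transit Levy: 2.8% × $6,510.00 = $182.28
Workforce Levy: 2.6% × $6,510.00 = $169.26
Total withheld: $435.16 + $182.28 + $169.26 = $786.70
Net pay: $6,510.00 − $786.70 = $5,723.30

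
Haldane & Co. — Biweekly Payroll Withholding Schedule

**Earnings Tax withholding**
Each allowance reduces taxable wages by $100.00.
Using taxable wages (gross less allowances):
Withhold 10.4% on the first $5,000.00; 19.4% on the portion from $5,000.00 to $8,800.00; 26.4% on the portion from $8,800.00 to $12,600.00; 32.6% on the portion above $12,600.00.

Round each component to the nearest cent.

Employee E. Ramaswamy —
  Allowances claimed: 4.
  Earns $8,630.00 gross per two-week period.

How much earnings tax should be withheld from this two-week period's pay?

Earnings Tax: taxable = $8,630.00 − 4×$100.00 = $8,230.00
  $520.00 + 19.4% × ($8,230.00 − $5,000.00) = $520.00 + 19.4% × $3,230.00 = $1,146.62

$1,146.62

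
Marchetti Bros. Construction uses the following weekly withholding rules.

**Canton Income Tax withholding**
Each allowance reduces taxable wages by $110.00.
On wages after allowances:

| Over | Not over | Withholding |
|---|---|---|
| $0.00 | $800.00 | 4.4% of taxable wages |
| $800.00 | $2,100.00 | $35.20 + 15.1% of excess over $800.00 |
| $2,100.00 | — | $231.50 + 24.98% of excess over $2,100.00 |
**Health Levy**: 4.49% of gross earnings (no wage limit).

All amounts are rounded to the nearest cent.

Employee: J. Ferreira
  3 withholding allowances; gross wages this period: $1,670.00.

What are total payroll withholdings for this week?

$191.72

Canton Income Tax: taxable = $1,670.00 − 3×$110.00 = $1,340.00
  $35.20 + 15.1% × ($1,340.00 − $800.00) = $35.20 + 15.1% × $540.00 = $116.74
Health Levy: 4.49% × $1,670.00 = $74.98
Total: $116.74 + $74.98 = $191.72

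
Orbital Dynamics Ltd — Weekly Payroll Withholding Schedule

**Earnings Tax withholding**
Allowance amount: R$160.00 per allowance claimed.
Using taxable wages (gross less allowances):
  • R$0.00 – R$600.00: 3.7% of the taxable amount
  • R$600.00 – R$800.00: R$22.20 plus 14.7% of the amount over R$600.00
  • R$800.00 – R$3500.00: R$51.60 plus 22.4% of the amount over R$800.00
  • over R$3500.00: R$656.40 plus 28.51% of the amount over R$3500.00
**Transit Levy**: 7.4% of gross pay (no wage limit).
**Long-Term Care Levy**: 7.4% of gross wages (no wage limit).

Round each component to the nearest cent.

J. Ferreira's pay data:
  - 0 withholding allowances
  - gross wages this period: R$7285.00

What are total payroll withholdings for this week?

Earnings Tax: taxable = R$7285.00
  R$656.40 + 28.51% × (R$7285.00 − R$3500.00) = R$656.40 + 28.51% × R$3785.00 = R$1735.50
Transit Levy: 7.4% × R$7285.00 = R$539.09
Long-Term Care Levy: 7.4% × R$7285.00 = R$539.09
Total: R$1735.50 + R$539.09 + R$539.09 = R$2813.68

R$2813.68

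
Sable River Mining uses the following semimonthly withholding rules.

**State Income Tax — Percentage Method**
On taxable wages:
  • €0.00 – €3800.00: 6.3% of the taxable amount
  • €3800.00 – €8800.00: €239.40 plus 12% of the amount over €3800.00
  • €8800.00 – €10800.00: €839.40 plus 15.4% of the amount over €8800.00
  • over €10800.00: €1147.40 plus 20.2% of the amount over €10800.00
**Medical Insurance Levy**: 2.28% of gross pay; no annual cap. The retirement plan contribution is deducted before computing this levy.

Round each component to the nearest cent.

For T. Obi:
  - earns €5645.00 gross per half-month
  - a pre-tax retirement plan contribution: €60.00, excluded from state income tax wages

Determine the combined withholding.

State Income Tax: taxable = €5645.00 − €60.00 = €5585.00
  €239.40 + 12% × (€5585.00 − €3800.00) = €239.40 + 12% × €1785.00 = €453.60
Medical Insurance Levy: 2.28% × €5585.00 = €127.34
Total: €453.60 + €127.34 = €580.94

€580.94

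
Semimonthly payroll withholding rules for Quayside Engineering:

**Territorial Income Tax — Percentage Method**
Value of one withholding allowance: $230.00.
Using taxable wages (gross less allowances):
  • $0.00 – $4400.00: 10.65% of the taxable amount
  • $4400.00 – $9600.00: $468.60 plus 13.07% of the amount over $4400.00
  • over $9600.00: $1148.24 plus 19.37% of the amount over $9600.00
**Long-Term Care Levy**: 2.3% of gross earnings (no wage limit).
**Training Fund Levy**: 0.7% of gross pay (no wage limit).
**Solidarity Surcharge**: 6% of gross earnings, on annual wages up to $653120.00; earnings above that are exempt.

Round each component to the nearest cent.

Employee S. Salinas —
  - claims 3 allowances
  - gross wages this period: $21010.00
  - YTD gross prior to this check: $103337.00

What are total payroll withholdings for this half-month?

Territorial Income Tax: taxable = $21010.00 − 3×$230.00 = $20320.00
  $1148.24 + 19.37% × ($20320.00 − $9600.00) = $1148.24 + 19.37% × $10720.00 = $3224.70
Long-Term Care Levy: 2.3% × $21010.00 = $483.23
Training Fund Levy: 0.7% × $21010.00 = $147.07
Solidarity Surcharge: 6% × $21010.00 = $1260.60
Total: $3224.70 + $483.23 + $147.07 + $1260.60 = $5115.60

$5115.60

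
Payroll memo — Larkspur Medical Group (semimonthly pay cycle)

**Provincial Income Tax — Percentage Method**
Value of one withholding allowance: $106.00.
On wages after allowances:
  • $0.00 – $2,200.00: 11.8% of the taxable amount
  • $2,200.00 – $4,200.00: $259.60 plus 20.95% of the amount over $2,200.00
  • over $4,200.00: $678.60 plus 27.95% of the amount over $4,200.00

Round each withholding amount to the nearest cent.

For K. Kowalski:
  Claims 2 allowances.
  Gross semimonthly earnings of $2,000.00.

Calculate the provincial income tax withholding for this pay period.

$210.98

Provincial Income Tax: taxable = $2,000.00 − 2×$106.00 = $1,788.00
  11.8% × $1,788.00 = $210.98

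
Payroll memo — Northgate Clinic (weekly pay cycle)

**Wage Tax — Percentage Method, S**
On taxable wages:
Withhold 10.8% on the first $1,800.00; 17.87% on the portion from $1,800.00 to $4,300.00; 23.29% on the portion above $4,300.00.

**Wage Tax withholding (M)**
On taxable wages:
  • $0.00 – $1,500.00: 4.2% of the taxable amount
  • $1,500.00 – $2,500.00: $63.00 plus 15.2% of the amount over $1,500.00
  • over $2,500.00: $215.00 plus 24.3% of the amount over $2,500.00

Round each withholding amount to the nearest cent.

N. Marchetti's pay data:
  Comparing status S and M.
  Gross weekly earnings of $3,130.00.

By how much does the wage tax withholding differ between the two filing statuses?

$63.98

Wage Tax (S): taxable = $3,130.00
  $194.40 + 17.87% × ($3,130.00 − $1,800.00) = $194.40 + 17.87% × $1,330.00 = $432.07
Wage Tax (M): taxable = $3,130.00
  $215.00 + 24.3% × ($3,130.00 − $2,500.00) = $215.00 + 24.3% × $630.00 = $368.09
Difference: |$432.07 − $368.09| = $63.98 (higher under S)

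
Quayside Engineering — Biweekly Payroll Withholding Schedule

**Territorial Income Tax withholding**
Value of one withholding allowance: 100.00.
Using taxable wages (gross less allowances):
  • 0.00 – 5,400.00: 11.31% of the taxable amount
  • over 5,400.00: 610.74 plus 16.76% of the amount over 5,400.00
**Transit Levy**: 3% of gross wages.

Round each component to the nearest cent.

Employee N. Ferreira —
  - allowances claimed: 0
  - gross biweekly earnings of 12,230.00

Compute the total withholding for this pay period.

Territorial Income Tax: taxable = 12,230.00
  610.74 + 16.76% × (12,230.00 − 5,400.00) = 610.74 + 16.76% × 6,830.00 = 1,755.45
Transit Levy: 3% × 12,230.00 = 366.90
Total: 1,755.45 + 366.90 = 2,122.35

2,122.35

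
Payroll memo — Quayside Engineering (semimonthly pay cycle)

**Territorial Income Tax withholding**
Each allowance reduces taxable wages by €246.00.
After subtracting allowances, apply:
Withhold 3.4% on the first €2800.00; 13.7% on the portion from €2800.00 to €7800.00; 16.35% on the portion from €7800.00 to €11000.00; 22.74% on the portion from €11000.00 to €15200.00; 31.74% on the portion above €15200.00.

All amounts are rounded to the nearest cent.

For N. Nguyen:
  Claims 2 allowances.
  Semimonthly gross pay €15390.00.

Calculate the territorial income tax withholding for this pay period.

€2189.81

Territorial Income Tax: taxable = €15390.00 − 2×€246.00 = €14898.00
  €1303.40 + 22.74% × (€14898.00 − €11000.00) = €1303.40 + 22.74% × €3898.00 = €2189.81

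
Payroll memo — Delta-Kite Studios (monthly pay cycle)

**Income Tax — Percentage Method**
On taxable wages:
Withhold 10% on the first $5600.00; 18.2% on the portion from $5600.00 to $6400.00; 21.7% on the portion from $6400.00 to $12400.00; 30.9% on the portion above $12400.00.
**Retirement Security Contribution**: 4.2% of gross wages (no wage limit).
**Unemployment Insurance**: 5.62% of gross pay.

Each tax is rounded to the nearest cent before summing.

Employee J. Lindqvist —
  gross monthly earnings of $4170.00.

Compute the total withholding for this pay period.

$826.49

Income Tax: taxable = $4170.00
  10% × $4170.00 = $417.00
Retirement Security Contribution: 4.2% × $4170.00 = $175.14
Unemployment Insurance: 5.62% × $4170.00 = $234.35
Total: $417.00 + $175.14 + $234.35 = $826.49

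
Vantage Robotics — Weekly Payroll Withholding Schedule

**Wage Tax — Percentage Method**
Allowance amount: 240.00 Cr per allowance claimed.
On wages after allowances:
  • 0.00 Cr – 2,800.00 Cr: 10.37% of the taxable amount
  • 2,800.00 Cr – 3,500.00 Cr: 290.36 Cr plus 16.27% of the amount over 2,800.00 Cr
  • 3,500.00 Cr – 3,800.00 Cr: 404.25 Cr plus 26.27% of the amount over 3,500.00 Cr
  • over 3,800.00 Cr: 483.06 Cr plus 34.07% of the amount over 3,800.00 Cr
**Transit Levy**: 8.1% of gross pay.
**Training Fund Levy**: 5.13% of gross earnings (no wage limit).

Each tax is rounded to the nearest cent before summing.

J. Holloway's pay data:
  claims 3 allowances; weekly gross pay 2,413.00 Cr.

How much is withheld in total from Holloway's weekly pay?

Wage Tax: taxable = 2,413.00 Cr − 3×240.00 Cr = 1,693.00 Cr
  10.37% × 1,693.00 Cr = 175.56 Cr
Transit Levy: 8.1% × 2,413.00 Cr = 195.45 Cr
Training Fund Levy: 5.13% × 2,413.00 Cr = 123.79 Cr
Total: 175.56 Cr + 195.45 Cr + 123.79 Cr = 494.80 Cr

494.80 Cr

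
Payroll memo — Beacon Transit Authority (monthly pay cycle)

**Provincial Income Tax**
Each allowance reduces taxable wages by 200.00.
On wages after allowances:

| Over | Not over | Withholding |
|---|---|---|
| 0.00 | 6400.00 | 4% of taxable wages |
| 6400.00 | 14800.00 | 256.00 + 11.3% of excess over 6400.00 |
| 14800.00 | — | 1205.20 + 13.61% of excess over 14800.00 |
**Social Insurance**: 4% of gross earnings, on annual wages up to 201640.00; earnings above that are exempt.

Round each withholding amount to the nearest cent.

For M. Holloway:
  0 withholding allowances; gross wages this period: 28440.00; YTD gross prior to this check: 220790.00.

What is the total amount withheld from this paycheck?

Provincial Income Tax: taxable = 28440.00
  1205.20 + 13.61% × (28440.00 − 14800.00) = 1205.20 + 13.61% × 13640.00 = 3061.60
Social Insurance: YTD 220790.00 ≥ cap 201640.00 → 0.00
Total: 3061.60 + 0.00 = 3061.60

3061.60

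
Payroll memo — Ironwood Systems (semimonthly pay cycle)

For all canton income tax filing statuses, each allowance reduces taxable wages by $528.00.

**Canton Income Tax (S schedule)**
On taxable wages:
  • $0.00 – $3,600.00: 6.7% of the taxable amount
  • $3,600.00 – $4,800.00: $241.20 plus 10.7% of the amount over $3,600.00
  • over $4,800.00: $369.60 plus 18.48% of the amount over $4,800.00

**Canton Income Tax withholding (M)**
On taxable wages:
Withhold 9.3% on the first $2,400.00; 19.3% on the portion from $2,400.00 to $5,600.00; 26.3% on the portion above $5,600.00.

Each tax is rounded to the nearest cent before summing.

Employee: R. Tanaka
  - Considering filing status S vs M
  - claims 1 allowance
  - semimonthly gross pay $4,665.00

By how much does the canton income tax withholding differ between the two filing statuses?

Canton Income Tax (S): taxable = $4,665.00 − 1×$528.00 = $4,137.00
  $241.20 + 10.7% × ($4,137.00 − $3,600.00) = $241.20 + 10.7% × $537.00 = $298.66
Canton Income Tax (M): taxable = $4,665.00 − 1×$528.00 = $4,137.00
  $223.20 + 19.3% × ($4,137.00 − $2,400.00) = $223.20 + 19.3% × $1,737.00 = $558.44
Difference: |$298.66 − $558.44| = $259.78 (higher under M)

$259.78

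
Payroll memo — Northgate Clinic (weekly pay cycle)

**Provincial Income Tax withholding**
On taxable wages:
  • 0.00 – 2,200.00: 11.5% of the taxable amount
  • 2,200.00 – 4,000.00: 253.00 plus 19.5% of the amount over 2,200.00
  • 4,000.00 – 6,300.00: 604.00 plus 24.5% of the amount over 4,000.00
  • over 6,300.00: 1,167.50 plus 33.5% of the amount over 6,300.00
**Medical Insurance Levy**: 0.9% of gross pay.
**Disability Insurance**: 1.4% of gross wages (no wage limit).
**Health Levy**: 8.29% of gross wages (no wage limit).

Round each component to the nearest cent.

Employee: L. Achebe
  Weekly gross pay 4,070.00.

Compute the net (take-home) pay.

Provincial Income Tax: taxable = 4,070.00
  604.00 + 24.5% × (4,070.00 − 4,000.00) = 604.00 + 24.5% × 70.00 = 621.15
Medical Insurance Levy: 0.9% × 4,070.00 = 36.63
Disability Insurance: 1.4% × 4,070.00 = 56.98
Health Levy: 8.29% × 4,070.00 = 337.40
Total withheld: 621.15 + 36.63 + 56.98 + 337.40 = 1,052.16
Net pay: 4,070.00 − 1,052.16 = 3,017.84

3,017.84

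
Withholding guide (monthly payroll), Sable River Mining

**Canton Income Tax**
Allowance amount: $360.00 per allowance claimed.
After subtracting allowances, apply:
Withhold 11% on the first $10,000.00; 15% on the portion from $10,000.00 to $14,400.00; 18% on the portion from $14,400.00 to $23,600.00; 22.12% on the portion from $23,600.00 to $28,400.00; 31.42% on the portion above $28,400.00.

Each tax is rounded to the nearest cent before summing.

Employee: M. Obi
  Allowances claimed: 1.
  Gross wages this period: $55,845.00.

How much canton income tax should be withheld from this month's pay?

Canton Income Tax: taxable = $55,845.00 − 1×$360.00 = $55,485.00
  $4,477.76 + 31.42% × ($55,485.00 − $28,400.00) = $4,477.76 + 31.42% × $27,085.00 = $12,987.87

$12,987.87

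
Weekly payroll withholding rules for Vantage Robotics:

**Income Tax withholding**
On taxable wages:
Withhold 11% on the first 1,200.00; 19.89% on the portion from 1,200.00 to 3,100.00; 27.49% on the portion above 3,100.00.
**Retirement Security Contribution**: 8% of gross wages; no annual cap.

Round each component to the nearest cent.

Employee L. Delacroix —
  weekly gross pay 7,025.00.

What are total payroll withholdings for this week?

Income Tax: taxable = 7,025.00
  509.91 + 27.49% × (7,025.00 − 3,100.00) = 509.91 + 27.49% × 3,925.00 = 1,588.89
Retirement Security Contribution: 8% × 7,025.00 = 562.00
Total: 1,588.89 + 562.00 = 2,150.89

2,150.89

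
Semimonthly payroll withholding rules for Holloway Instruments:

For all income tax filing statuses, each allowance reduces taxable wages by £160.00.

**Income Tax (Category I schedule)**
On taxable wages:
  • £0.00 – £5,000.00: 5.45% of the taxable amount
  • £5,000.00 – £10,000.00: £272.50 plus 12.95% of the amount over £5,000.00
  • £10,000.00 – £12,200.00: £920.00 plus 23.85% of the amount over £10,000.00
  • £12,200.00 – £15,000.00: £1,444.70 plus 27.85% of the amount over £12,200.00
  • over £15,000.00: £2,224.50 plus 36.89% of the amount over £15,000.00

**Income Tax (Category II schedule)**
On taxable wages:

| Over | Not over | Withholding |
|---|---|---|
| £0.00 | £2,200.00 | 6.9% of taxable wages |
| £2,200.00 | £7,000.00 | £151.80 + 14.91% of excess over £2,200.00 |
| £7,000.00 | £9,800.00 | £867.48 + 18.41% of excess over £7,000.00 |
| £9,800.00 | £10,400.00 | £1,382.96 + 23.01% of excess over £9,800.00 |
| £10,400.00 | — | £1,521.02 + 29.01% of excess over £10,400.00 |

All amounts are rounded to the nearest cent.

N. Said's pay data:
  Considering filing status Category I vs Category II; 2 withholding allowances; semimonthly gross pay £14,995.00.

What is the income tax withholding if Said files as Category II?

Income Tax (Category II): taxable = £14,995.00 − 2×£160.00 = £14,675.00
  £1,521.02 + 29.01% × (£14,675.00 − £10,400.00) = £1,521.02 + 29.01% × £4,275.00 = £2,761.20

£2,761.20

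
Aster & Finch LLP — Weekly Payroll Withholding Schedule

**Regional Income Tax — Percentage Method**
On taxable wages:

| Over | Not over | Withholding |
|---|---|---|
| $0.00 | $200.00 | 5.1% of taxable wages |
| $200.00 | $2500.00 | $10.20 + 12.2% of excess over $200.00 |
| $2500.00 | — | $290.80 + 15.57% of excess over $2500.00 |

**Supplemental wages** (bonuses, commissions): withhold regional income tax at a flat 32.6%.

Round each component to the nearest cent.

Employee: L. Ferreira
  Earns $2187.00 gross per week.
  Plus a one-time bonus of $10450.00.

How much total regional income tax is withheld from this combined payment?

$3659.31

Regional Income Tax: taxable = $2187.00
  $10.20 + 12.2% × ($2187.00 − $200.00) = $10.20 + 12.2% × $1987.00 = $252.61
Supplemental (32.6% flat on bonus): 32.6% × $10450.00 = $3406.70
Total regional income tax: $252.61 + $3406.70 = $3659.31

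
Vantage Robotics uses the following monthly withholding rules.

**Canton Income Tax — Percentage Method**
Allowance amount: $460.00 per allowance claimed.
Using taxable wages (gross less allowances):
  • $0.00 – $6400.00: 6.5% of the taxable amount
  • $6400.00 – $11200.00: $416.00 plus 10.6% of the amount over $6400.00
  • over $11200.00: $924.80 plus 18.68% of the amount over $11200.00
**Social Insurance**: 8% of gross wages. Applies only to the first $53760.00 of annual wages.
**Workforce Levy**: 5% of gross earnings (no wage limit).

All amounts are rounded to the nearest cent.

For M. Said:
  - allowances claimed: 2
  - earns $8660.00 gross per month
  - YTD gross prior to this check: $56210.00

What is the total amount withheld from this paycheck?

$991.04

Canton Income Tax: taxable = $8660.00 − 2×$460.00 = $7740.00
  $416.00 + 10.6% × ($7740.00 − $6400.00) = $416.00 + 10.6% × $1340.00 = $558.04
Social Insurance: YTD $56210.00 ≥ cap $53760.00 → $0.00
Workforce Levy: 5% × $8660.00 = $433.00
Total: $558.04 + $0.00 + $433.00 = $991.04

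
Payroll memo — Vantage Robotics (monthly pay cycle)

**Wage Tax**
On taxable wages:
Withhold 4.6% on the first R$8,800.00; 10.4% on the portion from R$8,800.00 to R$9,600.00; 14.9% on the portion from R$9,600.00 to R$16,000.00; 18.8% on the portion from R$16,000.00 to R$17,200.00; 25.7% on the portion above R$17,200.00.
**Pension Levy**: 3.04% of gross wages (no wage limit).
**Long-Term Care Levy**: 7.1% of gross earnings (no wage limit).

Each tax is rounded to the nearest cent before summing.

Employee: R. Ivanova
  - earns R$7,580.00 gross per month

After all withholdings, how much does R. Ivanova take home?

Wage Tax: taxable = R$7,580.00
  4.6% × R$7,580.00 = R$348.68
Pension Levy: 3.04% × R$7,580.00 = R$230.43
Long-Term Care Levy: 7.1% × R$7,580.00 = R$538.18
Total withheld: R$348.68 + R$230.43 + R$538.18 = R$1,117.29
Net pay: R$7,580.00 − R$1,117.29 = R$6,462.71

R$6,462.71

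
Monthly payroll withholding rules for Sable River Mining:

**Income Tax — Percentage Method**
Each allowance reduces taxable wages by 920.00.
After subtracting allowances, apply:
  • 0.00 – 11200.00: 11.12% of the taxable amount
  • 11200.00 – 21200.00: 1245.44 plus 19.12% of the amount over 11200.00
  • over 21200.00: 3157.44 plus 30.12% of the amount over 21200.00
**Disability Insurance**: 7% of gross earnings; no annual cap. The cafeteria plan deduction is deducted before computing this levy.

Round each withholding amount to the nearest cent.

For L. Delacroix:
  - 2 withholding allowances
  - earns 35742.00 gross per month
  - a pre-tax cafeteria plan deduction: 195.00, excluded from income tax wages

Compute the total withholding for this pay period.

Income Tax: taxable = 35742.00 − 195.00 − 2×920.00 = 33707.00
  3157.44 + 30.12% × (33707.00 − 21200.00) = 3157.44 + 30.12% × 12507.00 = 6924.55
Disability Insurance: 7% × 35547.00 = 2488.29
Total: 6924.55 + 2488.29 = 9412.84

9412.84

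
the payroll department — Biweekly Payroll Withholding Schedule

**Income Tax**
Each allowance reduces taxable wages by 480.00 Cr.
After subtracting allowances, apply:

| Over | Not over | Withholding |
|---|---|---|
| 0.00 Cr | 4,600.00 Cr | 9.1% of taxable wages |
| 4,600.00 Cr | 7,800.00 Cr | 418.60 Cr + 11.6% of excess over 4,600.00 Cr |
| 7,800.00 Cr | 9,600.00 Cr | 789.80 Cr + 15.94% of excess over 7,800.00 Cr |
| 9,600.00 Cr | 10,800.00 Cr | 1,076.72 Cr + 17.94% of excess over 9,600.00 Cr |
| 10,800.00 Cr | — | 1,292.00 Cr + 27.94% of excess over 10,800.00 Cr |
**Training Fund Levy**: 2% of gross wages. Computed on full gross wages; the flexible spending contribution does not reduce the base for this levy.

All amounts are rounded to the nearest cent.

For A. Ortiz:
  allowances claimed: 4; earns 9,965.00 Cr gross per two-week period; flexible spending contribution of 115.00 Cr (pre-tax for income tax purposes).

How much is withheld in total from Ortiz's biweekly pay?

Income Tax: taxable = 9,965.00 Cr − 115.00 Cr − 4×480.00 Cr = 7,930.00 Cr
  789.80 Cr + 15.94% × (7,930.00 Cr − 7,800.00 Cr) = 789.80 Cr + 15.94% × 130.00 Cr = 810.52 Cr
Training Fund Levy: 2% × 9,965.00 Cr = 199.30 Cr
Total: 810.52 Cr + 199.30 Cr = 1,009.82 Cr

1,009.82 Cr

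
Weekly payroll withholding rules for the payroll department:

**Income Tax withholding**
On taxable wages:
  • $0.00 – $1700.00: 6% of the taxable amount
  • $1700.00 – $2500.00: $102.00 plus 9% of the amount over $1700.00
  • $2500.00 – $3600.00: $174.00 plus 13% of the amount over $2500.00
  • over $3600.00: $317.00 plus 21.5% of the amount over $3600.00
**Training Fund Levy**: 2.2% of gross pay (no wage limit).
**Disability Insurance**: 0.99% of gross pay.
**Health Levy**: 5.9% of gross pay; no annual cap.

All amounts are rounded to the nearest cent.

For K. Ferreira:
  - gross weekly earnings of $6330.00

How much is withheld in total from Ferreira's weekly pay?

$1479.35

Income Tax: taxable = $6330.00
  $317.00 + 21.5% × ($6330.00 − $3600.00) = $317.00 + 21.5% × $2730.00 = $903.95
Training Fund Levy: 2.2% × $6330.00 = $139.26
Disability Insurance: 0.99% × $6330.00 = $62.67
Health Levy: 5.9% × $6330.00 = $373.47
Total: $903.95 + $139.26 + $62.67 + $373.47 = $1479.35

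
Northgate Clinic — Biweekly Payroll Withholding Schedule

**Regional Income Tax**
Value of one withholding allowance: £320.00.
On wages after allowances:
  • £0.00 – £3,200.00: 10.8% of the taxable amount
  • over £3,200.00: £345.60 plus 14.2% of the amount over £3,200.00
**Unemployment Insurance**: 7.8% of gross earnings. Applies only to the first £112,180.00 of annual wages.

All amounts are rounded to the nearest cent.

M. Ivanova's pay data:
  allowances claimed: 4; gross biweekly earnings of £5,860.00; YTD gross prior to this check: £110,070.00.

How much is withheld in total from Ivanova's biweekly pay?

£706.14

Regional Income Tax: taxable = £5,860.00 − 4×£320.00 = £4,580.00
  £345.60 + 14.2% × (£4,580.00 − £3,200.00) = £345.60 + 14.2% × £1,380.00 = £541.56
Unemployment Insurance: cap £112,180.00 − YTD £110,070.00 = £2,110.00 subject; 7.8% × £2,110.00 = £164.58
Total: £541.56 + £164.58 = £706.14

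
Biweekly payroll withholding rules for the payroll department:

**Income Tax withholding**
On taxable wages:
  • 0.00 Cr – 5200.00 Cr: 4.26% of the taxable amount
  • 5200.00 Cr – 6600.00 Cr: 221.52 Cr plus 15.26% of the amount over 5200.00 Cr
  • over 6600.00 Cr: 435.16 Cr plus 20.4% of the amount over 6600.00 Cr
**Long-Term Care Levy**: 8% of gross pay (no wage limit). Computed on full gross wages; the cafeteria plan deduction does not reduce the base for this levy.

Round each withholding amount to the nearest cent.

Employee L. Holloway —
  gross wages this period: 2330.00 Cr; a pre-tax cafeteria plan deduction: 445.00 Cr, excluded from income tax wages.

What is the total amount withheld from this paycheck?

266.70 Cr

Income Tax: taxable = 2330.00 Cr − 445.00 Cr = 1885.00 Cr
  4.26% × 1885.00 Cr = 80.30 Cr
Long-Term Care Levy: 8% × 2330.00 Cr = 186.40 Cr
Total: 80.30 Cr + 186.40 Cr = 266.70 Cr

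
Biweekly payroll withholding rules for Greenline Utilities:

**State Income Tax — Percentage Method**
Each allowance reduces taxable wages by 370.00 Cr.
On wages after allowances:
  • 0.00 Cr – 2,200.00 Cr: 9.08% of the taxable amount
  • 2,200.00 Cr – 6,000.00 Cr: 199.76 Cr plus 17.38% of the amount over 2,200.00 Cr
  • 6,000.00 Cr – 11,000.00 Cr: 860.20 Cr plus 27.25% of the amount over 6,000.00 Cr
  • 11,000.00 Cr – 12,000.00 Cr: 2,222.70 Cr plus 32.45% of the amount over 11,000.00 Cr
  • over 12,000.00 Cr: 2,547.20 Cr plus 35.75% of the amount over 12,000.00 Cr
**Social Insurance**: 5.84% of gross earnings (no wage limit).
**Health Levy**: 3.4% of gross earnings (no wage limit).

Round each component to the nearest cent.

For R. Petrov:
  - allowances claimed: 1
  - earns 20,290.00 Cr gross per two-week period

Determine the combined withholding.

State Income Tax: taxable = 20,290.00 Cr − 1×370.00 Cr = 19,920.00 Cr
  2,547.20 Cr + 35.75% × (19,920.00 Cr − 12,000.00 Cr) = 2,547.20 Cr + 35.75% × 7,920.00 Cr = 5,378.60 Cr
Social Insurance: 5.84% × 20,290.00 Cr = 1,184.94 Cr
Health Levy: 3.4% × 20,290.00 Cr = 689.86 Cr
Total: 5,378.60 Cr + 1,184.94 Cr + 689.86 Cr = 7,253.40 Cr

7,253.40 Cr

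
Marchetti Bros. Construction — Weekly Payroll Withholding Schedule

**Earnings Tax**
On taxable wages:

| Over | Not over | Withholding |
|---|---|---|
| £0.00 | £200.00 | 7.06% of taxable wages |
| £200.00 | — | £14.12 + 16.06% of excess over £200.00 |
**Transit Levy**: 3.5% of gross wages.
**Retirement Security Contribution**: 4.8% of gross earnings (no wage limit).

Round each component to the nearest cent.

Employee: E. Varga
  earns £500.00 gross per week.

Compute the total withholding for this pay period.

Earnings Tax: taxable = £500.00
  £14.12 + 16.06% × (£500.00 − £200.00) = £14.12 + 16.06% × £300.00 = £62.30
Transit Levy: 3.5% × £500.00 = £17.50
Retirement Security Contribution: 4.8% × £500.00 = £24.00
Total: £62.30 + £17.50 + £24.00 = £103.80

£103.80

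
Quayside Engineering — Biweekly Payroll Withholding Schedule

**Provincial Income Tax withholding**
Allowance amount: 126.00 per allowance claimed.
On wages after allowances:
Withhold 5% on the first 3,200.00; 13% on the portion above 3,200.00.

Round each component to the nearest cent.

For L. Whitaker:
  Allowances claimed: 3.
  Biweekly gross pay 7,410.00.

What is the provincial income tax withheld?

658.16

Provincial Income Tax: taxable = 7,410.00 − 3×126.00 = 7,032.00
  160.00 + 13% × (7,032.00 − 3,200.00) = 160.00 + 13% × 3,832.00 = 658.16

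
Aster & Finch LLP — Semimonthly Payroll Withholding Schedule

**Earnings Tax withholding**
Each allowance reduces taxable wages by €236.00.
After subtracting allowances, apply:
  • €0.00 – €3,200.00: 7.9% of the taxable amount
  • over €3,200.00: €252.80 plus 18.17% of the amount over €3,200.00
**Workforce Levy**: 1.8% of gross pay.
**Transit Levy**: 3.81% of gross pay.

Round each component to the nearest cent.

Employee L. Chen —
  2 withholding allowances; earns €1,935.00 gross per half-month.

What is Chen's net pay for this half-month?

Earnings Tax: taxable = €1,935.00 − 2×€236.00 = €1,463.00
  7.9% × €1,463.00 = €115.58
Workforce Levy: 1.8% × €1,935.00 = €34.83
Transit Levy: 3.81% × €1,935.00 = €73.72
Total withheld: €115.58 + €34.83 + €73.72 = €224.13
Net pay: €1,935.00 − €224.13 = €1,710.87

€1,710.87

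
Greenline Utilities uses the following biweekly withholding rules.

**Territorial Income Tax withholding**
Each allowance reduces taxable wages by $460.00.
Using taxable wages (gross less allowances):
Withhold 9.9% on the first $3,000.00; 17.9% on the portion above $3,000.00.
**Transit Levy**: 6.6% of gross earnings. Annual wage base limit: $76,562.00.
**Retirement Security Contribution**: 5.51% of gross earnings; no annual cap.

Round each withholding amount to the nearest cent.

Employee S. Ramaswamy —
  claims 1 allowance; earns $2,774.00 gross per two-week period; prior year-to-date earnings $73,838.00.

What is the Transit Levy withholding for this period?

Transit Levy: cap $76,562.00 − YTD $73,838.00 = $2,724.00 subject; 6.6% × $2,724.00 = $179.78

$179.78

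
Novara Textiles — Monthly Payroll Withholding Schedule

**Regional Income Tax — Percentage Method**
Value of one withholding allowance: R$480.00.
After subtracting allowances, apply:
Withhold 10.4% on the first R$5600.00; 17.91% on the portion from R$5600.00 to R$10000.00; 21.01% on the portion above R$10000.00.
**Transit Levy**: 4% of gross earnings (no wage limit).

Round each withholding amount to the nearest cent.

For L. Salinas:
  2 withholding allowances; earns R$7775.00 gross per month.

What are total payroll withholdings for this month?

Regional Income Tax: taxable = R$7775.00 − 2×R$480.00 = R$6815.00
  R$582.40 + 17.91% × (R$6815.00 − R$5600.00) = R$582.40 + 17.91% × R$1215.00 = R$800.01
Transit Levy: 4% × R$7775.00 = R$311.00
Total: R$800.01 + R$311.00 = R$1111.01

R$1111.01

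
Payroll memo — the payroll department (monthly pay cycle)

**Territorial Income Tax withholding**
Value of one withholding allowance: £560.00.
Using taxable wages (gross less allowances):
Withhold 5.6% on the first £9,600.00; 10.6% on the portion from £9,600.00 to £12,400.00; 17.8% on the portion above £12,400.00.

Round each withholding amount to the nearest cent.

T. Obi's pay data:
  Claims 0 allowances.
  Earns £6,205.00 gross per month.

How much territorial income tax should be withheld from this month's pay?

Territorial Income Tax: taxable = £6,205.00
  5.6% × £6,205.00 = £347.48

£347.48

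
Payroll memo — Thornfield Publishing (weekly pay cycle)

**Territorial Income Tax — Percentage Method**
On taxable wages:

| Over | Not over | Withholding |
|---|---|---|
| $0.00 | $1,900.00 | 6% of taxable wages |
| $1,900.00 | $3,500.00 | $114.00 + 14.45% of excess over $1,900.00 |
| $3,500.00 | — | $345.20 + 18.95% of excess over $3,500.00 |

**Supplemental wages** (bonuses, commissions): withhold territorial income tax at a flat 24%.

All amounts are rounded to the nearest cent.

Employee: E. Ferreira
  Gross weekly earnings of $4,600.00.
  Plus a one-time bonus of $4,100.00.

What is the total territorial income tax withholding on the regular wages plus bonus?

Territorial Income Tax: taxable = $4,600.00
  $345.20 + 18.95% × ($4,600.00 − $3,500.00) = $345.20 + 18.95% × $1,100.00 = $553.65
Supplemental (24% flat on bonus): 24% × $4,100.00 = $984.00
Total territorial income tax: $553.65 + $984.00 = $1,537.65

$1,537.65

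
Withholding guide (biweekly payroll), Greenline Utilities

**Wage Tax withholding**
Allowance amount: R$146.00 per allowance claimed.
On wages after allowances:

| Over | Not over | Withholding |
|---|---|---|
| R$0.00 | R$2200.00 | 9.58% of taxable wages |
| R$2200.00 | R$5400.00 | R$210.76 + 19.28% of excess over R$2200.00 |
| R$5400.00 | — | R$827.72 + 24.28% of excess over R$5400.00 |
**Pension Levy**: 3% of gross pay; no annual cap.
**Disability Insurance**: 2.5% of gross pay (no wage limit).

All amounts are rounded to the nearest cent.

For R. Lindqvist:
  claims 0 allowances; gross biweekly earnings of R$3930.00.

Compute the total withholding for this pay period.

R$760.45

Wage Tax: taxable = R$3930.00
  R$210.76 + 19.28% × (R$3930.00 − R$2200.00) = R$210.76 + 19.28% × R$1730.00 = R$544.30
Pension Levy: 3% × R$3930.00 = R$117.90
Disability Insurance: 2.5% × R$3930.00 = R$98.25
Total: R$544.30 + R$117.90 + R$98.25 = R$760.45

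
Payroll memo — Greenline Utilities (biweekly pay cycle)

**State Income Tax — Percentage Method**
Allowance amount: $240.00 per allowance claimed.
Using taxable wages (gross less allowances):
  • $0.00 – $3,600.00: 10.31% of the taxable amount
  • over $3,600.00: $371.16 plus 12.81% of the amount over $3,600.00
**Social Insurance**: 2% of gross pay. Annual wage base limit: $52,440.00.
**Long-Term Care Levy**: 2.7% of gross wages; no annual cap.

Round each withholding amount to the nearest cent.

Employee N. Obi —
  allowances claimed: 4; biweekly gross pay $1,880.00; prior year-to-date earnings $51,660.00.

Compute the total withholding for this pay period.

State Income Tax: taxable = $1,880.00 − 4×$240.00 = $920.00
  10.31% × $920.00 = $94.85
Social Insurance: cap $52,440.00 − YTD $51,660.00 = $780.00 subject; 2% × $780.00 = $15.60
Long-Term Care Levy: 2.7% × $1,880.00 = $50.76
Total: $94.85 + $15.60 + $50.76 = $161.21

$161.21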